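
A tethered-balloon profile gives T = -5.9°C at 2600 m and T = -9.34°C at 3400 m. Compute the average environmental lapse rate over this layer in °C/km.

4.3°C/km

Γ = −ΔT/Δz = (-5.9 − (-9.34)) / (3400 − 2600) m
  = 3.44°C / 0.8 km = 4.3°C/km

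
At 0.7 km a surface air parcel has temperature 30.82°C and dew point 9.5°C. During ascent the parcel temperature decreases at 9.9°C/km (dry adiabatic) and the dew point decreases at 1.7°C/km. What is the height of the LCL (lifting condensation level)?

T and T_d converge at 9.9 − 1.7 = 8.2°C per km
Height above start = (30.82 − 9.5) / 8.2 = 2.6 km
LCL altitude = 700 m + 2600 m = 3300 m

3.3 km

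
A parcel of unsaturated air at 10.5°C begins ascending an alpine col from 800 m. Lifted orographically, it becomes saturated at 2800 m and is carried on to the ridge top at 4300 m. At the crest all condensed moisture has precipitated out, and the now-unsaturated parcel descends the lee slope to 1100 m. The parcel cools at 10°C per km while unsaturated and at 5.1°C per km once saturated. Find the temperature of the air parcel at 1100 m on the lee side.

Dry to 2800 m: -10 × 2 km = -20°C, so T = -9.5°C.
Saturated to 4300 m: -5.1 × 1.5 km = -7.65°C, so T = -17.15°C.
Dry descent to 1100 m: +10 × 3.2 km = +32°C, so T = 14.85°C.

14.85°C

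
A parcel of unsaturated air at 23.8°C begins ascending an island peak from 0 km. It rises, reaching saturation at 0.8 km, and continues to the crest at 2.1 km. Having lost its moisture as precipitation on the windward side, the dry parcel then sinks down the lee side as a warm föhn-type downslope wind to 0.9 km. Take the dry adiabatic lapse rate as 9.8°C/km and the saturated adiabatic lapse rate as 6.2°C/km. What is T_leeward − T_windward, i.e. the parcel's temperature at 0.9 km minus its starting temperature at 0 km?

-4.14°C

Dry to 800 m: -9.8 × 0.8 km = -7.84°C, so T = 15.96°C.
Saturated to 2100 m: -6.2 × 1.3 km = -8.06°C, so T = 7.9°C.
Dry descent to 900 m: +9.8 × 1.2 km = +11.76°C, so T = 19.66°C.
Net change vs windward start: 19.66 − 23.8 = -4.14°C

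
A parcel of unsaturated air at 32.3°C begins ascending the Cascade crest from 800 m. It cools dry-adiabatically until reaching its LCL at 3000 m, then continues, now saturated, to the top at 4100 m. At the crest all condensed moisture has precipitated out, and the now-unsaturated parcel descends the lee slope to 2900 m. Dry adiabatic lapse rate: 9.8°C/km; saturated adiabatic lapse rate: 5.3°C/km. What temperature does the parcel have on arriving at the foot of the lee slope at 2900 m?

From 800 m to 3000 m (dry): cools by 9.8 × 2.2 = 21.56°C, giving 10.74°C.
From 3000 m to 4100 m (saturated): cools by 5.3 × 1.1 = 5.83°C, giving 4.91°C.
From 4100 m to 2900 m (dry descent): warms by 9.8 × 1.2 = 11.76°C, giving 16.67°C.

16.67°C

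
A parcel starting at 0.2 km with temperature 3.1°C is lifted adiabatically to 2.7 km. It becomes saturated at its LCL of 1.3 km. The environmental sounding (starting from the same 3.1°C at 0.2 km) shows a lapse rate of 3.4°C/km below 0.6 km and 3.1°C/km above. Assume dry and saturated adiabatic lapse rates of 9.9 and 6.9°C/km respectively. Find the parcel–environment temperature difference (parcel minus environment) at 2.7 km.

-12.68°C (parcel cooler than environment)

Parcel:
  From 200 m to 1300 m (dry): cools by 9.9 × 1.1 = 10.89°C, giving -7.79°C.
  From 1300 m to 2700 m (saturated): cools by 6.9 × 1.4 = 9.66°C, giving -17.45°C.
Environment:
  From 200 m to 600 m (environment, lower layer): cools by 3.4 × 0.4 = 1.36°C, giving 1.74°C.
  From 600 m to 2700 m (environment, upper layer): cools by 3.1 × 2.1 = 6.51°C, giving -4.77°C.
T_parcel − T_env = -17.45 − (-4.77) = -12.68°C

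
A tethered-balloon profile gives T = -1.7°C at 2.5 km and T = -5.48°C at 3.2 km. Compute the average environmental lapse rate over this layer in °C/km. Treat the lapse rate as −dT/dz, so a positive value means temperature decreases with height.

Γ = −ΔT/Δz = (-1.7 − (-5.48)) / (3200 − 2500) m
  = 3.78°C / 0.7 km = 5.4°C/km

5.4°C/km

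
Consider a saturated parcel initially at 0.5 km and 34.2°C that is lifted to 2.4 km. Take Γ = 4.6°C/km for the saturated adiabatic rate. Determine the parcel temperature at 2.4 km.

500 → 2400 m (saturated adiabatic, 4.6°C/km): ΔT = -4.6 × 1.9 = -8.74°C → T = 25.46°C

25.46°C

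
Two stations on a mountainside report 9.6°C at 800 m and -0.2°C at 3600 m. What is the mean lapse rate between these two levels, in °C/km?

Γ = −ΔT/Δz = (9.6 − (-0.2)) / (3600 − 800) m
  = 9.8°C / 2.8 km = 3.5°C/km

3.5°C/km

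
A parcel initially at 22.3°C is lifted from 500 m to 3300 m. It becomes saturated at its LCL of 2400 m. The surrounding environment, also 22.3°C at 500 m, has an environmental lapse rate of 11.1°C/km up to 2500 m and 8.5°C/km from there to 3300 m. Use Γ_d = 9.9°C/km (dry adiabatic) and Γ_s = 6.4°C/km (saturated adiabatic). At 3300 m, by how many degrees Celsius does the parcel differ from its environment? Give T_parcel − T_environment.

Parcel:
  500 → 2400 m (dry, 9.9°C/km): ΔT = -9.9 × 1.9 = -18.81°C → T = 3.49°C
  2400 → 3300 m (saturated, 6.4°C/km): ΔT = -6.4 × 0.9 = -5.76°C → T = -2.27°C
Environment:
  500 → 2500 m (environment, lower layer, 11.1°C/km): ΔT = -11.1 × 2 = -22.2°C → T = 0.1°C
  2500 → 3300 m (environment, upper layer, 8.5°C/km): ΔT = -8.5 × 0.8 = -6.8°C → T = -6.7°C
T_parcel − T_env = -2.27 − (-6.7) = +4.43°C

+4.43°C (parcel warmer than environment)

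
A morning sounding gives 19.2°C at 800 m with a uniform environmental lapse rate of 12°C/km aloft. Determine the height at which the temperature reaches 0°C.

2400 m

Height above start = (19.2 − 0) / 12 = 1.6 km
Altitude = 800 m + 1600 m = 2400 m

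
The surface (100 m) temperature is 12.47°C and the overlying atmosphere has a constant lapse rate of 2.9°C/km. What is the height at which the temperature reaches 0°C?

4400 m

Height above start = (12.47 − 0) / 2.9 = 4.3 km
Altitude = 100 m + 4300 m = 4400 m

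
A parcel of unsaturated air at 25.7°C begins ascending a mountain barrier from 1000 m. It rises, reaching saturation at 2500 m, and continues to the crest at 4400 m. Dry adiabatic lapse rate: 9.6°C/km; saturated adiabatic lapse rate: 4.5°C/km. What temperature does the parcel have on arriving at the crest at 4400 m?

1000–2500 m, dry: Δz = 1.5 km ⇒ ΔT = -14.4°C; T = 11.3°C
2500–4400 m, saturated: Δz = 1.9 km ⇒ ΔT = -8.55°C; T = 2.75°C

2.75°C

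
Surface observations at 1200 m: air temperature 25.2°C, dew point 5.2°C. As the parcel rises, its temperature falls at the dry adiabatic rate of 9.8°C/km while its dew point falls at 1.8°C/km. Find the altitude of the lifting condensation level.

T and T_d converge at 9.8 − 1.8 = 8°C per km
Height above start = (25.2 − 5.2) / 8 = 2.5 km
LCL altitude = 1200 m + 2500 m = 3700 m

3700 m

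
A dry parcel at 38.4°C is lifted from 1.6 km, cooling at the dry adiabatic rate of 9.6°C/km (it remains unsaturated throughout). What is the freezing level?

Height above start = (38.4 − 0) / 9.6 = 4 km
Altitude = 1600 m + 4000 m = 5600 m

5.6 km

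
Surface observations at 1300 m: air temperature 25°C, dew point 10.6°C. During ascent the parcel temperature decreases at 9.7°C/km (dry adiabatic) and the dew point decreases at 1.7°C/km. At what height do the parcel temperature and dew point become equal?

T and T_d converge at 9.7 − 1.7 = 8°C per km
Height above start = (25 − 10.6) / 8 = 1.8 km
LCL altitude = 1300 m + 1800 m = 3100 m

3100 m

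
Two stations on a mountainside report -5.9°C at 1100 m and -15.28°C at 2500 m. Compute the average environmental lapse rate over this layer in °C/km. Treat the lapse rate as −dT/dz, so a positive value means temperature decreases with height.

6.7°C/km

Γ = −ΔT/Δz = (-5.9 − (-15.28)) / (2500 − 1100) m
  = 9.38°C / 1.4 km = 6.7°C/km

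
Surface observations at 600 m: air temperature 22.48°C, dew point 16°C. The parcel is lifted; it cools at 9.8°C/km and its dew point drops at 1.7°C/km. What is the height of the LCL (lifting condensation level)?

1400 m

T and T_d converge at 9.8 − 1.7 = 8.1°C per km
Height above start = (22.48 − 16) / 8.1 = 0.8 km
LCL altitude = 600 m + 800 m = 1400 m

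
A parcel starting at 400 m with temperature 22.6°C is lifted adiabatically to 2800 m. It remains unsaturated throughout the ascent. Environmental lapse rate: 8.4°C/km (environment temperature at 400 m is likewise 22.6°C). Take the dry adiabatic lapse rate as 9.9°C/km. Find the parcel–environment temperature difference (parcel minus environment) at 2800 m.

Parcel:
  400–2800 m, dry: Δz = 2.4 km ⇒ ΔT = -23.76°C; T = -1.16°C
Environment:
  400–2800 m, environment: Δz = 2.4 km ⇒ ΔT = -20.16°C; T = 2.44°C
T_parcel − T_env = -1.16 − 2.44 = -3.6°C

-3.6°C (parcel cooler than environment)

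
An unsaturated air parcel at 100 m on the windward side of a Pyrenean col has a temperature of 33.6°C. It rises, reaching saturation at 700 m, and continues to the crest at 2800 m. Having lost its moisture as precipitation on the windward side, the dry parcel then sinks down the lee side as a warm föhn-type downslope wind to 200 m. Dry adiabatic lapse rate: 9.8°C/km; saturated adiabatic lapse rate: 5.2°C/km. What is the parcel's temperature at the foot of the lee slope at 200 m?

From 100 m to 700 m (dry): cools by 9.8 × 0.6 = 5.88°C, giving 27.72°C.
From 700 m to 2800 m (saturated): cools by 5.2 × 2.1 = 10.92°C, giving 16.8°C.
From 2800 m to 200 m (dry descent): warms by 9.8 × 2.6 = 25.48°C, giving 42.28°C.

42.28°C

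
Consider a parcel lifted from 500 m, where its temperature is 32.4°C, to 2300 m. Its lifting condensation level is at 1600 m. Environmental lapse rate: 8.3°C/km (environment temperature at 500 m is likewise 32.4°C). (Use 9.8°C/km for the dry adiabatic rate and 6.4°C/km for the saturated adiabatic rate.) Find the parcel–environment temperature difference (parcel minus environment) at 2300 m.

-0.32°C (parcel cooler than environment)

Parcel:
  500 → 1600 m (dry, 9.8°C/km): ΔT = -9.8 × 1.1 = -10.78°C → T = 21.62°C
  1600 → 2300 m (saturated, 6.4°C/km): ΔT = -6.4 × 0.7 = -4.48°C → T = 17.14°C
Environment:
  500 → 2300 m (environment, 8.3°C/km): ΔT = -8.3 × 1.8 = -14.94°C → T = 17.46°C
T_parcel − T_env = 17.14 − 17.46 = -0.32°C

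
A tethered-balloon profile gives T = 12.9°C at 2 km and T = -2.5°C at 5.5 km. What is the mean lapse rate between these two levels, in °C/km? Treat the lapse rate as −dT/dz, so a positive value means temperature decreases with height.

Γ = −ΔT/Δz = (12.9 − (-2.5)) / (5500 − 2000) m
  = 15.4°C / 3.5 km = 4.4°C/km

4.4°C/km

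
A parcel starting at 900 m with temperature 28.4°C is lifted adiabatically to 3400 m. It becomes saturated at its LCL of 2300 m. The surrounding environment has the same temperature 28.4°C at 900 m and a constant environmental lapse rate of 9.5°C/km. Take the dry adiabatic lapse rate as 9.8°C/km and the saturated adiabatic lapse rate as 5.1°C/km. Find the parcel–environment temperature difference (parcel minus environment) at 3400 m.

Parcel:
  900–2300 m, dry: Δz = 1.4 km ⇒ ΔT = -13.72°C; T = 14.68°C
  2300–3400 m, saturated: Δz = 1.1 km ⇒ ΔT = -5.61°C; T = 9.07°C
Environment:
  900–3400 m, environment: Δz = 2.5 km ⇒ ΔT = -23.75°C; T = 4.65°C
T_parcel − T_env = 9.07 − 4.65 = +4.42°C

+4.42°C (parcel warmer than environment)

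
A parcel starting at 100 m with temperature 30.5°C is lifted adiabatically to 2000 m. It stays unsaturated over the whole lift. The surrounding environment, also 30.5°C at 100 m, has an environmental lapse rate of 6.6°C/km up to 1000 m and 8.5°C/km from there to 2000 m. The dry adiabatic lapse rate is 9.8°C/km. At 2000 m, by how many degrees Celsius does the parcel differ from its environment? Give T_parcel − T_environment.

Parcel:
  Dry to 2000 m: -9.8 × 1.9 km = -18.62°C, so T = 11.88°C.
Environment:
  Environment, lower layer to 1000 m: -6.6 × 0.9 km = -5.94°C, so T = 24.56°C.
  Environment, upper layer to 2000 m: -8.5 × 1 km = -8.5°C, so T = 16.06°C.
T_parcel − T_env = 11.88 − 16.06 = -4.18°C

-4.18°C (parcel cooler than environment)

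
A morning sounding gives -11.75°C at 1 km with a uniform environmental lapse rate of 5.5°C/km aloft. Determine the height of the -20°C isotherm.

Height above start = (-11.75 − (-20)) / 5.5 = 1.5 km
Altitude = 1000 m + 1500 m = 2500 m

2.5 km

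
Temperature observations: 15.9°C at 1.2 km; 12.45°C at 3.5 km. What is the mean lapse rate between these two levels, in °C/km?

Γ = −ΔT/Δz = (15.9 − 12.45) / (3500 − 1200) m
  = 3.45°C / 2.3 km = 1.5°C/km

1.5°C/km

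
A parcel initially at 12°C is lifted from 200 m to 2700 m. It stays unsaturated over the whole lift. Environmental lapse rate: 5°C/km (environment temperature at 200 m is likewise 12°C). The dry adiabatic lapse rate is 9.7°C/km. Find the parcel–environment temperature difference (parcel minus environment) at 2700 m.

-11.75°C (parcel cooler than environment)

Parcel:
  From 200 m to 2700 m (dry): cools by 9.7 × 2.5 = 24.25°C, giving -12.25°C.
Environment:
  From 200 m to 2700 m (environment): cools by 5 × 2.5 = 12.5°C, giving -0.5°C.
T_parcel − T_env = -12.25 − (-0.5) = -11.75°C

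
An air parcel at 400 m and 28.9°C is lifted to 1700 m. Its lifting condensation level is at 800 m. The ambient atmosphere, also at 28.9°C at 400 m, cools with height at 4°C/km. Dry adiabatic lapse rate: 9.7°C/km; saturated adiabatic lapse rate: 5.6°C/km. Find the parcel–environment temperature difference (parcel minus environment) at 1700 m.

Parcel:
  400–800 m, dry: Δz = 0.4 km ⇒ ΔT = -3.88°C; T = 25.02°C
  800–1700 m, saturated: Δz = 0.9 km ⇒ ΔT = -5.04°C; T = 19.98°C
Environment:
  400–1700 m, environment: Δz = 1.3 km ⇒ ΔT = -5.2°C; T = 23.7°C
T_parcel − T_env = 19.98 − 23.7 = -3.72°C

-3.72°C (parcel cooler than environment)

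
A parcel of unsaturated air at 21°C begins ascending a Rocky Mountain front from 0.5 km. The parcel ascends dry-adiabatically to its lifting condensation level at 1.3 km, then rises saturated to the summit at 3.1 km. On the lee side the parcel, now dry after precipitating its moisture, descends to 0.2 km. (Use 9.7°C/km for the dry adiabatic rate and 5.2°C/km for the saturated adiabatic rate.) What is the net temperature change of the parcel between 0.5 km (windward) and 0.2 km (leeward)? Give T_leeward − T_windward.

+11.01°C

From 500 m to 1300 m (dry): cools by 9.7 × 0.8 = 7.76°C, giving 13.24°C.
From 1300 m to 3100 m (saturated): cools by 5.2 × 1.8 = 9.36°C, giving 3.88°C.
From 3100 m to 200 m (dry descent): warms by 9.7 × 2.9 = 28.13°C, giving 32.01°C.
Net change vs windward start: 32.01 − 21 = +11.01°C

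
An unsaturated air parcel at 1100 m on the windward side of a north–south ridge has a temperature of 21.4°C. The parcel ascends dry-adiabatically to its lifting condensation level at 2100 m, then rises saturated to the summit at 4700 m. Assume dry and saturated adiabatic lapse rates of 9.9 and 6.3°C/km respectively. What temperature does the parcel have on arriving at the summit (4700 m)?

1100–2100 m, dry: Δz = 1 km ⇒ ΔT = -9.9°C; T = 11.5°C
2100–4700 m, saturated: Δz = 2.6 km ⇒ ΔT = -16.38°C; T = -4.88°C

-4.88°C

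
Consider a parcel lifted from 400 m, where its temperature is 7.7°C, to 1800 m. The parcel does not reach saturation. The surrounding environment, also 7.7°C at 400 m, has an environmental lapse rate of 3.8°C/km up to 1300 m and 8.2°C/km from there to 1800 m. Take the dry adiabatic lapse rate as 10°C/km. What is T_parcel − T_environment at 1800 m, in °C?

Parcel:
  400–1800 m, dry: Δz = 1.4 km ⇒ ΔT = -14°C; T = -6.3°C
Environment:
  400–1300 m, environment, lower layer: Δz = 0.9 km ⇒ ΔT = -3.42°C; T = 4.28°C
  1300–1800 m, environment, upper layer: Δz = 0.5 km ⇒ ΔT = -4.1°C; T = 0.18°C
T_parcel − T_env = -6.3 − 0.18 = -6.48°C

-6.48°C (parcel cooler than environment)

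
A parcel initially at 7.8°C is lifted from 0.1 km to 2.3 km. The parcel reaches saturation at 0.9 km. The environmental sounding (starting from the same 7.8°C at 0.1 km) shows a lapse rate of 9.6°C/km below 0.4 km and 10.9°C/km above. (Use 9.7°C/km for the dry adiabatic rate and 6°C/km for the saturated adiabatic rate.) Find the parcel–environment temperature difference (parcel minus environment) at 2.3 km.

+7.43°C (parcel warmer than environment)

Parcel:
  From 100 m to 900 m (dry): cools by 9.7 × 0.8 = 7.76°C, giving 0.04°C.
  From 900 m to 2300 m (saturated): cools by 6 × 1.4 = 8.4°C, giving -8.36°C.
Environment:
  From 100 m to 400 m (environment, lower layer): cools by 9.6 × 0.3 = 2.88°C, giving 4.92°C.
  From 400 m to 2300 m (environment, upper layer): cools by 10.9 × 1.9 = 20.71°C, giving -15.79°C.
T_parcel − T_env = -8.36 − (-15.79) = +7.43°C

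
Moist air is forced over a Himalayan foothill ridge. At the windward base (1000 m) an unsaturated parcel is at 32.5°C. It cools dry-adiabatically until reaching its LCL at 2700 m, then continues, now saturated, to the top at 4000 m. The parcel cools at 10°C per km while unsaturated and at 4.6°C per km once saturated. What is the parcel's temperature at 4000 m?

9.52°C

1000–2700 m, dry: Δz = 1.7 km ⇒ ΔT = -17°C; T = 15.5°C
2700–4000 m, saturated: Δz = 1.3 km ⇒ ΔT = -5.98°C; T = 9.52°C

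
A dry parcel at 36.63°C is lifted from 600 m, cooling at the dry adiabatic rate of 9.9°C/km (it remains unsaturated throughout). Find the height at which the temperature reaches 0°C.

Height above start = (36.63 − 0) / 9.9 = 3.7 km
Altitude = 600 m + 3700 m = 4300 m

4300 m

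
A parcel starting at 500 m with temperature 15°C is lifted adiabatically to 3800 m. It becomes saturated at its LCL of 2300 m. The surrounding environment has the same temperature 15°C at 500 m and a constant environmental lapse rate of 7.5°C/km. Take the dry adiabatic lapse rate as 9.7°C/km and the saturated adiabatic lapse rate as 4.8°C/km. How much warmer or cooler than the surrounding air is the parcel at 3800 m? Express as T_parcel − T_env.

Parcel:
  From 500 m to 2300 m (dry): cools by 9.7 × 1.8 = 17.46°C, giving -2.46°C.
  From 2300 m to 3800 m (saturated): cools by 4.8 × 1.5 = 7.2°C, giving -9.66°C.
Environment:
  From 500 m to 3800 m (environment): cools by 7.5 × 3.3 = 24.75°C, giving -9.75°C.
T_parcel − T_env = -9.66 − (-9.75) = +0.09°C

+0.09°C (parcel warmer than environment)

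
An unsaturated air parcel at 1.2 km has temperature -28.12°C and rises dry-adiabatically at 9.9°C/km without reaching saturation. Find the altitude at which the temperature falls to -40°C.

2.4 km

Height above start = (-28.12 − (-40)) / 9.9 = 1.2 km
Altitude = 1200 m + 1200 m = 2400 m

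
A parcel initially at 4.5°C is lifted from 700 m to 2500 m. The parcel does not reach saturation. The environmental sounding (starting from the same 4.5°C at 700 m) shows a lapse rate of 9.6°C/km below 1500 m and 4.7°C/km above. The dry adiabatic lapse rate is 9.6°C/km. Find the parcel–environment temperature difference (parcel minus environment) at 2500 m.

Parcel:
  700–2500 m, dry: Δz = 1.8 km ⇒ ΔT = -17.28°C; T = -12.78°C
Environment:
  700–1500 m, environment, lower layer: Δz = 0.8 km ⇒ ΔT = -7.68°C; T = -3.18°C
  1500–2500 m, environment, upper layer: Δz = 1 km ⇒ ΔT = -4.7°C; T = -7.88°C
T_parcel − T_env = -12.78 − (-7.88) = -4.9°C

-4.9°C (parcel cooler than environment)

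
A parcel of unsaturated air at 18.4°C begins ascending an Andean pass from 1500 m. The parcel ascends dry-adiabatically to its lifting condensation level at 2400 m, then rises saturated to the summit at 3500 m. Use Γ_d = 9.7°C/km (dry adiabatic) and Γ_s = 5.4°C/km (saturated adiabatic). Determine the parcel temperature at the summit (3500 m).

3.73°C

1500–2400 m, dry: Δz = 0.9 km ⇒ ΔT = -8.73°C; T = 9.67°C
2400–3500 m, saturated: Δz = 1.1 km ⇒ ΔT = -5.94°C; T = 3.73°C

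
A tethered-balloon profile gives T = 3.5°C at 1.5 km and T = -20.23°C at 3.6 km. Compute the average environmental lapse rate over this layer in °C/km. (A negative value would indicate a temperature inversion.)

11.3°C/km

Γ = −ΔT/Δz = (3.5 − (-20.23)) / (3600 − 1500) m
  = 23.73°C / 2.1 km = 11.3°C/km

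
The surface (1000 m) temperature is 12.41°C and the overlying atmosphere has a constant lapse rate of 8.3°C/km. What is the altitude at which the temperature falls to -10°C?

3700 m

Height above start = (12.41 − (-10)) / 8.3 = 2.7 km
Altitude = 1000 m + 2700 m = 3700 m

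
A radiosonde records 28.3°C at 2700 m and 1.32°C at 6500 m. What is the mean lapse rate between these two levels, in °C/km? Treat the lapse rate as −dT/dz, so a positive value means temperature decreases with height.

7.1°C/km

Γ = −ΔT/Δz = (28.3 − 1.32) / (6500 − 2700) m
  = 26.98°C / 3.8 km = 7.1°C/km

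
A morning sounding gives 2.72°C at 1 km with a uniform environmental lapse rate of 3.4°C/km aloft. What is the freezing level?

Height above start = (2.72 − 0) / 3.4 = 0.8 km
Altitude = 1000 m + 800 m = 1800 m

1.8 km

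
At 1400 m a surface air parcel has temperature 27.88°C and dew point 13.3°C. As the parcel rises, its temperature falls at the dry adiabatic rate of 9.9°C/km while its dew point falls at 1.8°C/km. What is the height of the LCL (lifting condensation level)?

T and T_d converge at 9.9 − 1.8 = 8.1°C per km
Height above start = (27.88 − 13.3) / 8.1 = 1.8 km
LCL altitude = 1400 m + 1800 m = 3200 m

3200 m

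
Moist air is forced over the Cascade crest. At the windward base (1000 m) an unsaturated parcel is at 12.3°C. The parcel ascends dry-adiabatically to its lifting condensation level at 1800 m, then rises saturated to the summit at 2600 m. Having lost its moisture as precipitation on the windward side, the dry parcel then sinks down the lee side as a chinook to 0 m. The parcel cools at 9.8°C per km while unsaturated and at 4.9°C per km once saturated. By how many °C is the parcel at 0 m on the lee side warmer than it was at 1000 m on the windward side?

1000–1800 m, dry: Δz = 0.8 km ⇒ ΔT = -7.84°C; T = 4.46°C
1800–2600 m, saturated: Δz = 0.8 km ⇒ ΔT = -3.92°C; T = 0.54°C
2600–0 m, dry descent: Δz = 2.6 km ⇒ ΔT = +25.48°C; T = 26.02°C
Net change vs windward start: 26.02 − 12.3 = +13.72°C

+13.72°C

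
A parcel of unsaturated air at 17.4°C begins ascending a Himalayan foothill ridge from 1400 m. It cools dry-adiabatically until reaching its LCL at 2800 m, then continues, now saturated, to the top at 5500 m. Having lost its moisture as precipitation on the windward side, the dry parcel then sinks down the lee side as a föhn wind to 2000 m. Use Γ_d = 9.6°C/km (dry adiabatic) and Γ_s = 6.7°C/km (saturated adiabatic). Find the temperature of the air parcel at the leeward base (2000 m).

1400 → 2800 m (dry, 9.6°C/km): ΔT = -9.6 × 1.4 = -13.44°C → T = 3.96°C
2800 → 5500 m (saturated, 6.7°C/km): ΔT = -6.7 × 2.7 = -18.09°C → T = -14.13°C
5500 → 2000 m (dry descent, 9.6°C/km): ΔT = +9.6 × 3.5 = +33.6°C → T = 19.47°C

19.47°C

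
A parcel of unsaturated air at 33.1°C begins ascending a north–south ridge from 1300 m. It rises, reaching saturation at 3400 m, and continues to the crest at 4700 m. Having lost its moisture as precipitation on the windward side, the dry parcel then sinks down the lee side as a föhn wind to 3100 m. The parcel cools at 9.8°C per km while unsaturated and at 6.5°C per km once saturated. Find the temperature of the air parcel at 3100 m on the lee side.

19.75°C

1300–3400 m, dry: Δz = 2.1 km ⇒ ΔT = -20.58°C; T = 12.52°C
3400–4700 m, saturated: Δz = 1.3 km ⇒ ΔT = -8.45°C; T = 4.07°C
4700–3100 m, dry descent: Δz = 1.6 km ⇒ ΔT = +15.68°C; T = 19.75°C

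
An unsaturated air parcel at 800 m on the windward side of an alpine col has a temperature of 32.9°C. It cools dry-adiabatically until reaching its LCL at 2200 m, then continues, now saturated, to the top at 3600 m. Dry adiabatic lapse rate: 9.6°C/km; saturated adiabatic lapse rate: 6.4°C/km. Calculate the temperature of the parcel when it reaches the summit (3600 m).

10.5°C

From 800 m to 2200 m (dry): cools by 9.6 × 1.4 = 13.44°C, giving 19.46°C.
From 2200 m to 3600 m (saturated): cools by 6.4 × 1.4 = 8.96°C, giving 10.5°C.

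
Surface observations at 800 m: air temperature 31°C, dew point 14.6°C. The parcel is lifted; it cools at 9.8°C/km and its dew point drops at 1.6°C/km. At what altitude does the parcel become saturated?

T and T_d converge at 9.8 − 1.6 = 8.2°C per km
Height above start = (31 − 14.6) / 8.2 = 2 km
LCL altitude = 800 m + 2000 m = 2800 m

2800 m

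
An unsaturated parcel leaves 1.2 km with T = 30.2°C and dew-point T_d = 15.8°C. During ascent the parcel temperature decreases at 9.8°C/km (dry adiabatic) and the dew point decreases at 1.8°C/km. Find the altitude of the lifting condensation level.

T and T_d converge at 9.8 − 1.8 = 8°C per km
Height above start = (30.2 − 15.8) / 8 = 1.8 km
LCL altitude = 1200 m + 1800 m = 3000 m

3 km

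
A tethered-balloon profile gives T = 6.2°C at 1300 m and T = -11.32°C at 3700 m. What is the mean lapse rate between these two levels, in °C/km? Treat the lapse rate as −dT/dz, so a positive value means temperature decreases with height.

7.3°C/km

Γ = −ΔT/Δz = (6.2 − (-11.32)) / (3700 − 1300) m
  = 17.52°C / 2.4 km = 7.3°C/km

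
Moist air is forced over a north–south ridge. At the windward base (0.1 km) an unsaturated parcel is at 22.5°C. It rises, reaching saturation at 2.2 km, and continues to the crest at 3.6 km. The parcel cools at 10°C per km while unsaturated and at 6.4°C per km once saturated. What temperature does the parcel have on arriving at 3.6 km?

100 → 2200 m (dry, 10°C/km): ΔT = -10 × 2.1 = -21°C → T = 1.5°C
2200 → 3600 m (saturated, 6.4°C/km): ΔT = -6.4 × 1.4 = -8.96°C → T = -7.46°C

-7.46°C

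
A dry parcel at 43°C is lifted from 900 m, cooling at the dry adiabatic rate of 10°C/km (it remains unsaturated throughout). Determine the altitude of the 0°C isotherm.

Height above start = (43 − 0) / 10 = 4.3 km
Altitude = 900 m + 4300 m = 5200 m

5200 m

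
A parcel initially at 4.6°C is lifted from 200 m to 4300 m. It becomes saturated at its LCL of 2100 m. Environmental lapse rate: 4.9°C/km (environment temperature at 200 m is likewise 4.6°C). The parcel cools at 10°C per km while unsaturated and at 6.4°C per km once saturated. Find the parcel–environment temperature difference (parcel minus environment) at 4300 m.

-12.99°C (parcel cooler than environment)

Parcel:
  Dry to 2100 m: -10 × 1.9 km = -19°C, so T = -14.4°C.
  Saturated to 4300 m: -6.4 × 2.2 km = -14.08°C, so T = -28.48°C.
Environment:
  Environment to 4300 m: -4.9 × 4.1 km = -20.09°C, so T = -15.49°C.
T_parcel − T_env = -28.48 − (-15.49) = -12.99°C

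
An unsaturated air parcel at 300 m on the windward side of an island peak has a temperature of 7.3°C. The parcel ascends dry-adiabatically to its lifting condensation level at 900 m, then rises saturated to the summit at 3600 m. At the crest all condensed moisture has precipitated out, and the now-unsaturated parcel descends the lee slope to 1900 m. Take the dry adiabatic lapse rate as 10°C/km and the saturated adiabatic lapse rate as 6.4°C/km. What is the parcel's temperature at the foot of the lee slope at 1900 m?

From 300 m to 900 m (dry): cools by 10 × 0.6 = 6°C, giving 1.3°C.
From 900 m to 3600 m (saturated): cools by 6.4 × 2.7 = 17.28°C, giving -15.98°C.
From 3600 m to 1900 m (dry descent): warms by 10 × 1.7 = 17°C, giving 1.02°C.

1.02°C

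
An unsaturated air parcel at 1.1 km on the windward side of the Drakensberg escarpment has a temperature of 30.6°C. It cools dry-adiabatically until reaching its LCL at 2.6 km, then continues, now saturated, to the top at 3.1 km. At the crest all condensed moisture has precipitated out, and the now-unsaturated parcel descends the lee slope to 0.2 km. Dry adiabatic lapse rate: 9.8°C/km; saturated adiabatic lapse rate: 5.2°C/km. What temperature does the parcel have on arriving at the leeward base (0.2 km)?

41.72°C

From 1100 m to 2600 m (dry): cools by 9.8 × 1.5 = 14.7°C, giving 15.9°C.
From 2600 m to 3100 m (saturated): cools by 5.2 × 0.5 = 2.6°C, giving 13.3°C.
From 3100 m to 200 m (dry descent): warms by 9.8 × 2.9 = 28.42°C, giving 41.72°C.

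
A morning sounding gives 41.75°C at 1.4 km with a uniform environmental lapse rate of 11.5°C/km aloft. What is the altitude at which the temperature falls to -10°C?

5.9 km

Height above start = (41.75 − (-10)) / 11.5 = 4.5 km
Altitude = 1400 m + 4500 m = 5900 m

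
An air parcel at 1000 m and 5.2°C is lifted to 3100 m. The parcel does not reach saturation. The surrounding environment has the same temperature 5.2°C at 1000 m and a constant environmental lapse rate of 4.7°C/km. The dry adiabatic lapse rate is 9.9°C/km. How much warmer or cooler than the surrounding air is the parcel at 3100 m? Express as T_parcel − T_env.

-10.92°C (parcel cooler than environment)

Parcel:
  Dry to 3100 m: -9.9 × 2.1 km = -20.79°C, so T = -15.59°C.
Environment:
  Environment to 3100 m: -4.7 × 2.1 km = -9.87°C, so T = -4.67°C.
T_parcel − T_env = -15.59 − (-4.67) = -10.92°C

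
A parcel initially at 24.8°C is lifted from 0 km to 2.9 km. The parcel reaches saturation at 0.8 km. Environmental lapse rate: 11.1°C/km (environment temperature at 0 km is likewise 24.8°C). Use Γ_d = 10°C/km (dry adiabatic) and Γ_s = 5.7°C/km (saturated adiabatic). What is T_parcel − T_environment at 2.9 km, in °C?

Parcel:
  0 → 800 m (dry, 10°C/km): ΔT = -10 × 0.8 = -8°C → T = 16.8°C
  800 → 2900 m (saturated, 5.7°C/km): ΔT = -5.7 × 2.1 = -11.97°C → T = 4.83°C
Environment:
  0 → 2900 m (environment, 11.1°C/km): ΔT = -11.1 × 2.9 = -32.19°C → T = -7.39°C
T_parcel − T_env = 4.83 − (-7.39) = +12.22°C

+12.22°C (parcel warmer than environment)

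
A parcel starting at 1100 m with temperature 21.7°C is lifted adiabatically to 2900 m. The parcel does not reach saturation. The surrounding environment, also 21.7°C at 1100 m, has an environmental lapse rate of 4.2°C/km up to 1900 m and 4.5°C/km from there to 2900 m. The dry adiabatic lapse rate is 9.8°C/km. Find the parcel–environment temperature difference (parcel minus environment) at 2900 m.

-9.78°C (parcel cooler than environment)

Parcel:
  Dry to 2900 m: -9.8 × 1.8 km = -17.64°C, so T = 4.06°C.
Environment:
  Environment, lower layer to 1900 m: -4.2 × 0.8 km = -3.36°C, so T = 18.34°C.
  Environment, upper layer to 2900 m: -4.5 × 1 km = -4.5°C, so T = 13.84°C.
T_parcel − T_env = 4.06 − 13.84 = -9.78°C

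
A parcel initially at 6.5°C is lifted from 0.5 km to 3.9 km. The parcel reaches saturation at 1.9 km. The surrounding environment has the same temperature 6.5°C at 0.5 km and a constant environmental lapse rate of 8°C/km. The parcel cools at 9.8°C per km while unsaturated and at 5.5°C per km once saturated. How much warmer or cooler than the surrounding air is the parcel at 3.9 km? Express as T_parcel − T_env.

Parcel:
  From 500 m to 1900 m (dry): cools by 9.8 × 1.4 = 13.72°C, giving -7.22°C.
  From 1900 m to 3900 m (saturated): cools by 5.5 × 2 = 11°C, giving -18.22°C.
Environment:
  From 500 m to 3900 m (environment): cools by 8 × 3.4 = 27.2°C, giving -20.7°C.
T_parcel − T_env = -18.22 − (-20.7) = +2.48°C

+2.48°C (parcel warmer than environment)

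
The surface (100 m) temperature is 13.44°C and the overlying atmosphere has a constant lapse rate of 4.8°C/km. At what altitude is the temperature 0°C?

2900 m

Height above start = (13.44 − 0) / 4.8 = 2.8 km
Altitude = 100 m + 2800 m = 2900 m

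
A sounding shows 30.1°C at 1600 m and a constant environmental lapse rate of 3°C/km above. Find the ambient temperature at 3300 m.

Environmental to 3300 m: -3 × 1.7 km = -5.1°C, so T = 25°C.

25°C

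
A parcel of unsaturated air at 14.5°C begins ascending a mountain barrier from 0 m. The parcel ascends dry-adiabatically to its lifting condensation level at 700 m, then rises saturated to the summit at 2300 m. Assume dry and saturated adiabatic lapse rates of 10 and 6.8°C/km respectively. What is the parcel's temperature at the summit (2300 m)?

0 → 700 m (dry, 10°C/km): ΔT = -10 × 0.7 = -7°C → T = 7.5°C
700 → 2300 m (saturated, 6.8°C/km): ΔT = -6.8 × 1.6 = -10.88°C → T = -3.38°C

-3.38°C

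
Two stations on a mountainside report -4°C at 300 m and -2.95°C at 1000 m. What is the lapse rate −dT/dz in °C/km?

Γ = −ΔT/Δz = (-4 − (-2.95)) / (1000 − 300) m
  = -1.05°C / 0.7 km = -1.5°C/km

-1.5°C/km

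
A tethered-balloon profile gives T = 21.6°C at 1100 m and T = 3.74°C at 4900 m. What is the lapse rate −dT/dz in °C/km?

4.7°C/km

Γ = −ΔT/Δz = (21.6 − 3.74) / (4900 − 1100) m
  = 17.86°C / 3.8 km = 4.7°C/km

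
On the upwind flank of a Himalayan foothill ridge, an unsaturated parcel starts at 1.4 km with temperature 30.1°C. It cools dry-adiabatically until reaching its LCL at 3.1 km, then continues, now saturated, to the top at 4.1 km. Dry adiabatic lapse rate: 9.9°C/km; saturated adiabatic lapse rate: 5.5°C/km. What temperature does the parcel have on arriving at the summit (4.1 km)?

1400–3100 m, dry: Δz = 1.7 km ⇒ ΔT = -16.83°C; T = 13.27°C
3100–4100 m, saturated: Δz = 1 km ⇒ ΔT = -5.5°C; T = 7.77°C

7.77°C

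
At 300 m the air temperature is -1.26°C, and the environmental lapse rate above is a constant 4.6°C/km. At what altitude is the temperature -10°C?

2200 m

Height above start = (-1.26 − (-10)) / 4.6 = 1.9 km
Altitude = 300 m + 1900 m = 2200 m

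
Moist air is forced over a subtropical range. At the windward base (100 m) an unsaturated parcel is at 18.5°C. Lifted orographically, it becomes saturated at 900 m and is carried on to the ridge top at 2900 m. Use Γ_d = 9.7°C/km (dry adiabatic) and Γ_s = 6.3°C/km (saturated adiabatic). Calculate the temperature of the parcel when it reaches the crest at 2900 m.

From 100 m to 900 m (dry): cools by 9.7 × 0.8 = 7.76°C, giving 10.74°C.
From 900 m to 2900 m (saturated): cools by 6.3 × 2 = 12.6°C, giving -1.86°C.

-1.86°C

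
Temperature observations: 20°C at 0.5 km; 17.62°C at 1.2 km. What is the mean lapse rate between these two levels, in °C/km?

Γ = −ΔT/Δz = (20 − 17.62) / (1200 − 500) m
  = 2.38°C / 0.7 km = 3.4°C/km

3.4°C/km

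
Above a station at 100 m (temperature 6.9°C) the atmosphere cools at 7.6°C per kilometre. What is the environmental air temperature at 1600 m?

-4.5°C

Environmental to 1600 m: -7.6 × 1.5 km = -11.4°C, so T = -4.5°C.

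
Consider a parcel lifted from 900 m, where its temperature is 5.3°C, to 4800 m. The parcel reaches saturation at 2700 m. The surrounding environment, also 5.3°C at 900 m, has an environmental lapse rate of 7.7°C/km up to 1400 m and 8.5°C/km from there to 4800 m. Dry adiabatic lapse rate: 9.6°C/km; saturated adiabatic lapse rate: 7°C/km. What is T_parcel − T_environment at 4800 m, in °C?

Parcel:
  From 900 m to 2700 m (dry): cools by 9.6 × 1.8 = 17.28°C, giving -11.98°C.
  From 2700 m to 4800 m (saturated): cools by 7 × 2.1 = 14.7°C, giving -26.68°C.
Environment:
  From 900 m to 1400 m (environment, lower layer): cools by 7.7 × 0.5 = 3.85°C, giving 1.45°C.
  From 1400 m to 4800 m (environment, upper layer): cools by 8.5 × 3.4 = 28.9°C, giving -27.45°C.
T_parcel − T_env = -26.68 − (-27.45) = +0.77°C

+0.77°C (parcel warmer than environment)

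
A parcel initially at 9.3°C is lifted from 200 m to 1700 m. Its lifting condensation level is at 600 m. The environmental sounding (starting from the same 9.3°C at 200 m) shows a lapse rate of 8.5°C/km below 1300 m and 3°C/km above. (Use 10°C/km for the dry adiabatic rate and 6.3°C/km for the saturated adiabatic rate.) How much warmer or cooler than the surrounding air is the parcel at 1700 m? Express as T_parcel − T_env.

Parcel:
  200 → 600 m (dry, 10°C/km): ΔT = -10 × 0.4 = -4°C → T = 5.3°C
  600 → 1700 m (saturated, 6.3°C/km): ΔT = -6.3 × 1.1 = -6.93°C → T = -1.63°C
Environment:
  200 → 1300 m (environment, lower layer, 8.5°C/km): ΔT = -8.5 × 1.1 = -9.35°C → T = -0.05°C
  1300 → 1700 m (environment, upper layer, 3°C/km): ΔT = -3 × 0.4 = -1.2°C → T = -1.25°C
T_parcel − T_env = -1.63 − (-1.25) = -0.38°C

-0.38°C (parcel cooler than environment)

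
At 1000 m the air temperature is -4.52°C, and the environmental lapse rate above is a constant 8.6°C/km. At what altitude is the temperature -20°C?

2800 m

Height above start = (-4.52 − (-20)) / 8.6 = 1.8 km
Altitude = 1000 m + 1800 m = 2800 m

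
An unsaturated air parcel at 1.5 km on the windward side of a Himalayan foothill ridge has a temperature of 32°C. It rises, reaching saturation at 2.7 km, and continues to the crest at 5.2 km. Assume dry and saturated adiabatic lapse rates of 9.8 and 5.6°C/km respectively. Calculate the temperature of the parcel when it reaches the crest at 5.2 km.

6.24°C

1500 → 2700 m (dry, 9.8°C/km): ΔT = -9.8 × 1.2 = -11.76°C → T = 20.24°C
2700 → 5200 m (saturated, 5.6°C/km): ΔT = -5.6 × 2.5 = -14°C → T = 6.24°C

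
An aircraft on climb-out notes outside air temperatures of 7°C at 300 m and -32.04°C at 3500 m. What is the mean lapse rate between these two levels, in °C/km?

12.2°C/km

Γ = −ΔT/Δz = (7 − (-32.04)) / (3500 − 300) m
  = 39.04°C / 3.2 km = 12.2°C/km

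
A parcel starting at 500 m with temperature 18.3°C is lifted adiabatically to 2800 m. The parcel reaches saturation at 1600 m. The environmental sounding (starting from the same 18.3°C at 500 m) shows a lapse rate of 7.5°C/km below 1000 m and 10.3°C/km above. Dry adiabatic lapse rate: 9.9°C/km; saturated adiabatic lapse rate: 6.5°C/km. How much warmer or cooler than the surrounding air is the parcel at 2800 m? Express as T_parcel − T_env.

+3.6°C (parcel warmer than environment)

Parcel:
  From 500 m to 1600 m (dry): cools by 9.9 × 1.1 = 10.89°C, giving 7.41°C.
  From 1600 m to 2800 m (saturated): cools by 6.5 × 1.2 = 7.8°C, giving -0.39°C.
Environment:
  From 500 m to 1000 m (environment, lower layer): cools by 7.5 × 0.5 = 3.75°C, giving 14.55°C.
  From 1000 m to 2800 m (environment, upper layer): cools by 10.3 × 1.8 = 18.54°C, giving -3.99°C.
T_parcel − T_env = -0.39 − (-3.99) = +3.6°C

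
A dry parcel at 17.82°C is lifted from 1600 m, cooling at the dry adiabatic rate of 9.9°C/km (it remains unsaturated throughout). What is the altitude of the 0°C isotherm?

3400 m

Height above start = (17.82 − 0) / 9.9 = 1.8 km
Altitude = 1600 m + 1800 m = 3400 m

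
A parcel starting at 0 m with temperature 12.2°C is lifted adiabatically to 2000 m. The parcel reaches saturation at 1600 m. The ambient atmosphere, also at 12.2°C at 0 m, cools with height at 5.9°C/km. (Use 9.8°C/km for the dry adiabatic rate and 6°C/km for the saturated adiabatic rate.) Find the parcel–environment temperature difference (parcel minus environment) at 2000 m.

Parcel:
  0 → 1600 m (dry, 9.8°C/km): ΔT = -9.8 × 1.6 = -15.68°C → T = -3.48°C
  1600 → 2000 m (saturated, 6°C/km): ΔT = -6 × 0.4 = -2.4°C → T = -5.88°C
Environment:
  0 → 2000 m (environment, 5.9°C/km): ΔT = -5.9 × 2 = -11.8°C → T = 0.4°C
T_parcel − T_env = -5.88 − 0.4 = -6.28°C

-6.28°C (parcel cooler than environment)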